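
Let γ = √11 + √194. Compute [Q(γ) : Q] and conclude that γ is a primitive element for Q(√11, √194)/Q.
[Q(γ) : Q] = 4 (equivalently, Q(γ) = Q(√11, √194))

Obviously Q(γ) ⊆ Q(√11, √194), and [Q(√11, √194):Q] = 4 (since 11, 194 are distinct squarefree integers > 1 with 2134 not a perfect square). To show equality we compute the minimal polynomial of γ. From γ = √11 + √194: γ^2 = 11 + 2√(2134) + 194 = 205 + 2√(2134), so γ^2 - 205 = 2√(2134); squaring, (γ^2 - 205)^2 = 4·2134, i.e. γ^4 - 410γ^2 + 42025 - 8536 = 0, i.e. γ^4 - 410γ^2 + 33489 = 0. So γ is a root of x^4 - 410x^2 + 33489. This polynomial is irreducible over Q: it has no rational root (each ±√11 ± √194 is irrational), and any factorization into two quadratics over Q would force √(2134) ∈ Q (pairing opposite roots) or √11, √194 ∈ Q (other pairings), all impossible. Hence [Q(γ):Q] = 4 = [Q(√11, √194):Q], so Q(γ) = Q(√11, √194).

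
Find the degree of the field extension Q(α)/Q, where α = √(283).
[Q(α):Q] = 2

[Q(α):Q] equals the degree of the minimal polynomial of α. Here α^2 = 283 and x^2 - 283 is irreducible (d = 283 is squarefree, ≠ 1, hence not a square), so deg(m_α) = 2. Thus [Q(α):Q] = 2.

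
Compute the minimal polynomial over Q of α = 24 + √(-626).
m_α(x) = x^2 - 48x + 1202

From α - 24 = √(-626), squaring gives (α - 24)^2 = -626, i.e. α^2 - 48α + 576 = -626, so α^2 - 48α + 1202 = 0. The discriminant of x^2 - 48x + 1202 is (-48)^2 - 4·(1202) = 2304 - 4808 = -2504, and 4·(-626) is not a perfect square in Q since -626 is squarefree and ≠ 1. Hence x^2 - 48x + 1202 is irreducible over Q and is the minimal polynomial of α.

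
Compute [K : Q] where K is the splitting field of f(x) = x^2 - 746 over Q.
[K : Q] = 2

f(x) = x^2 - 746 factors as (x - √746)(x + √746). The splitting field is K = Q(√746). Since 746 is squarefree and > 1, it is not a perfect square, so x^2 - 746 is irreducible over Q and [Q(√746) : Q] = 2. Hence [K : Q] = 2.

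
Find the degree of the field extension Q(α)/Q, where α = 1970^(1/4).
[Q(α):Q] = 4

α is a root of x^4 - 1970. By Eisenstein's criterion at the prime p = 2 (which divides the constant term 1970 but p^2 = 4 does not, since 1970 is squarefree), x^4 - 1970 is irreducible over Q. Hence [Q(α):Q] = 4.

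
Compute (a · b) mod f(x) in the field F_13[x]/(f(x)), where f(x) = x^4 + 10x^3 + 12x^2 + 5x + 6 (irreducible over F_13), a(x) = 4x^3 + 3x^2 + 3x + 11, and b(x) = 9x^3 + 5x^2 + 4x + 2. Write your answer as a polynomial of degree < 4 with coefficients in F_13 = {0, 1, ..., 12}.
a · b ≡ 5x^3 + 5x^2 + 4x + 9 (mod f(x))

Multiply in F_13[x]: a(x)·b(x) = (4x^3 + 3x^2 + 3x + 11)·(9x^3 + 5x^2 + 4x + 2) = 10x^6 + 8x^5 + 6x^4 + 4x^3 + 8x^2 + 11x + 9. This has degree ≥ 4, so divide by f(x) over F_13: 10x^6 + 8x^5 + 6x^4 + 4x^3 + 8x^2 + 11x + 9 = (10x^2 + 12x)·(x^4 + 10x^3 + 12x^2 + 5x + 6) + (5x^3 + 5x^2 + 4x + 9). Hence a·b ≡ 5x^3 + 5x^2 + 4x + 9 (mod f). (F_13[x]/(f) is a field with 13^4 = 28561 elements since f is irreducible of degree 4.)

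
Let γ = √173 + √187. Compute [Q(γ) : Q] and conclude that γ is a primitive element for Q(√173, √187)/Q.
[Q(γ) : Q] = 4 (equivalently, Q(γ) = Q(√173, √187))

Obviously Q(γ) ⊆ Q(√173, √187), and [Q(√173, √187):Q] = 4 (since 173, 187 are distinct squarefree integers > 1 with 32351 not a perfect square). To show equality we compute the minimal polynomial of γ. From γ = √173 + √187: γ^2 = 173 + 2√(32351) + 187 = 360 + 2√(32351), so γ^2 - 360 = 2√(32351); squaring, (γ^2 - 360)^2 = 4·32351, i.e. γ^4 - 720γ^2 + 129600 - 129404 = 0, i.e. γ^4 - 720γ^2 + 196 = 0. So γ is a root of x^4 - 720x^2 + 196. This polynomial is irreducible over Q: it has no rational root (each ±√173 ± √187 is irrational), and any factorization into two quadratics over Q would force √(32351) ∈ Q (pairing opposite roots) or √173, √187 ∈ Q (other pairings), all impossible. Hence [Q(γ):Q] = 4 = [Q(√173, √187):Q], so Q(γ) = Q(√173, √187).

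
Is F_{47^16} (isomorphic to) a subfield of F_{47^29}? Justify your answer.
No: F_{47^16} is not a subfield of F_{47^29}

F_{p^m} embeds in F_{p^n} iff m | n. Here 16 ∤ 29 (since 29 = 1·16 + 13 with remainder 13 ≠ 0), so F_{47^16} is not a subfield of F_{47^29}. Equivalently: if it were, the tower law would give 16 = [F_{47^16}:F_47] dividing [F_{47^29}:F_47] = 29, contradiction.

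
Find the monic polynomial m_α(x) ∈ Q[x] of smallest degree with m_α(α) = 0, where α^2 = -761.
m_α(x) = x^2 + 761

α satisfies α^2 + 761 = 0, so x^2 + 761 annihilates α. Since d = -761 is squarefree and ≠ 1, it is not a perfect square in Q, so x^2 + 761 has no rational root and is therefore irreducible over Q (a degree-2 polynomial over a field is irreducible iff it has no root). Hence m_α(x) = x^2 + 761.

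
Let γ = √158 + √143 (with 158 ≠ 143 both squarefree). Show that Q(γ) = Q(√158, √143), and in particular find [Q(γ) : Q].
[Q(γ) : Q] = 4 (equivalently, Q(γ) = Q(√158, √143))

Obviously Q(γ) ⊆ Q(√158, √143), and [Q(√158, √143):Q] = 4 (since 158, 143 are distinct squarefree integers > 1 with 22594 not a perfect square). To show equality we compute the minimal polynomial of γ. From γ = √158 + √143: γ^2 = 158 + 2√(22594) + 143 = 301 + 2√(22594), so γ^2 - 301 = 2√(22594); squaring, (γ^2 - 301)^2 = 4·22594, i.e. γ^4 - 602γ^2 + 90601 - 90376 = 0, i.e. γ^4 - 602γ^2 + 225 = 0. So γ is a root of x^4 - 602x^2 + 225. This polynomial is irreducible over Q: it has no rational root (each ±√158 ± √143 is irrational), and any factorization into two quadratics over Q would force √(22594) ∈ Q (pairing opposite roots) or √158, √143 ∈ Q (other pairings), all impossible. Hence [Q(γ):Q] = 4 = [Q(√158, √143):Q], so Q(γ) = Q(√158, √143).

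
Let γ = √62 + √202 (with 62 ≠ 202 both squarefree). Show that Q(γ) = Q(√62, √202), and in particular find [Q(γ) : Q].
[Q(γ) : Q] = 4 (equivalently, Q(γ) = Q(√62, √202))

Obviously Q(γ) ⊆ Q(√62, √202), and [Q(√62, √202):Q] = 4 (since 62, 202 are distinct squarefree integers > 1 with 12524 not a perfect square). To show equality we compute the minimal polynomial of γ. From γ = √62 + √202: γ^2 = 62 + 2√(12524) + 202 = 264 + 2√(12524), so γ^2 - 264 = 2√(12524); squaring, (γ^2 - 264)^2 = 4·12524, i.e. γ^4 - 528γ^2 + 69696 - 50096 = 0, i.e. γ^4 - 528γ^2 + 19600 = 0. So γ is a root of x^4 - 528x^2 + 19600. This polynomial is irreducible over Q: it has no rational root (each ±√62 ± √202 is irrational), and any factorization into two quadratics over Q would force √(12524) ∈ Q (pairing opposite roots) or √62, √202 ∈ Q (other pairings), all impossible. Hence [Q(γ):Q] = 4 = [Q(√62, √202):Q], so Q(γ) = Q(√62, √202).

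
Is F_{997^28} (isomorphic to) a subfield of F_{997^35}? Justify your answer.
No: F_{997^28} is not a subfield of F_{997^35}

F_{p^m} embeds in F_{p^n} iff m | n. Here 28 ∤ 35 (since 35 = 1·28 + 7 with remainder 7 ≠ 0), so F_{997^28} is not a subfield of F_{997^35}. Equivalently: if it were, the tower law would give 28 = [F_{997^28}:F_997] dividing [F_{997^35}:F_997] = 35, contradiction.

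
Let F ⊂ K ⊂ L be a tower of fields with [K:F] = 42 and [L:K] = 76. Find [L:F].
[L:F] = 3192

The tower law says that for any tower of field extensions F ⊂ K ⊂ L with finite degrees, [L:F] = [L:K] · [K:F]. Here this gives [L:F] = 76 · 42 = 3192.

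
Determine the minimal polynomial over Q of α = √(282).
m_α(x) = x^2 - 282

α satisfies α^2 - 282 = 0, so x^2 - 282 annihilates α. Since d = 282 is squarefree and ≠ 1, it is not a perfect square in Q, so x^2 - 282 has no rational root and is therefore irreducible over Q (a degree-2 polynomial over a field is irreducible iff it has no root). Hence m_α(x) = x^2 - 282.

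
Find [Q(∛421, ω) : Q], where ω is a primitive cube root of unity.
[Q(∛421, ω) : Q] = 6

[Q(∛421):Q] = 3 (min poly x^3 - 421, irreducible since 421 is not a perfect cube). [Q(ω):Q] = 2 (min poly x^2 + x + 1). Since Q(∛421) ⊂ R and ω ∉ R, we have ω ∉ Q(∛421), so x^2 + x + 1 remains irreducible over Q(∛421) and [Q(∛421, ω) : Q(∛421)] = 2. By the tower law, [Q(∛421, ω) : Q] = 3 · 2 = 6. (In fact Q(∛421, ω) is the splitting field of x^3 - 421 over Q.)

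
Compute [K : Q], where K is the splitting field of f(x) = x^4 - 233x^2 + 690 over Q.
[K : Q] = 4

Solving the quadratic in x^2: x^2 = (233 ± √(233^2 - 4·690))/2 = (233 ± √51529)/2 = (233 ± 227)/2, giving x^2 = 3 or x^2 = 230. So f(x) = (x^2 - 3)(x^2 - 230) and the roots of f are ±√3, ±√230. Hence the splitting field is K = Q(√3, √230). Since 3 and 230 are distinct squarefree integers > 1, their product 690 is not a perfect square, so √230 ∉ Q(√3). By the tower law [K:Q] = [Q(√3,√230):Q(√3)] · [Q(√3):Q] = 2 · 2 = 4.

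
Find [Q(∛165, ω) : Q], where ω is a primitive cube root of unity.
[Q(∛165, ω) : Q] = 6

[Q(∛165):Q] = 3 (min poly x^3 - 165, irreducible since 165 is not a perfect cube). [Q(ω):Q] = 2 (min poly x^2 + x + 1). Since Q(∛165) ⊂ R and ω ∉ R, we have ω ∉ Q(∛165), so x^2 + x + 1 remains irreducible over Q(∛165) and [Q(∛165, ω) : Q(∛165)] = 2. By the tower law, [Q(∛165, ω) : Q] = 3 · 2 = 6. (In fact Q(∛165, ω) is the splitting field of x^3 - 165 over Q.)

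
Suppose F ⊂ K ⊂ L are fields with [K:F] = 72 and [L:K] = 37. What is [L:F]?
[L:F] = 2664

The tower law says that for any tower of field extensions F ⊂ K ⊂ L with finite degrees, [L:F] = [L:K] · [K:F]. Here this gives [L:F] = 37 · 72 = 2664.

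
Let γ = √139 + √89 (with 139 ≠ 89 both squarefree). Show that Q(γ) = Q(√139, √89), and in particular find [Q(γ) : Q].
[Q(γ) : Q] = 4 (equivalently, Q(γ) = Q(√139, √89))

Obviously Q(γ) ⊆ Q(√139, √89), and [Q(√139, √89):Q] = 4 (since 139, 89 are distinct squarefree integers > 1 with 12371 not a perfect square). To show equality we compute the minimal polynomial of γ. From γ = √139 + √89: γ^2 = 139 + 2√(12371) + 89 = 228 + 2√(12371), so γ^2 - 228 = 2√(12371); squaring, (γ^2 - 228)^2 = 4·12371, i.e. γ^4 - 456γ^2 + 51984 - 49484 = 0, i.e. γ^4 - 456γ^2 + 2500 = 0. So γ is a root of x^4 - 456x^2 + 2500. This polynomial is irreducible over Q: it has no rational root (each ±√139 ± √89 is irrational), and any factorization into two quadratics over Q would force √(12371) ∈ Q (pairing opposite roots) or √139, √89 ∈ Q (other pairings), all impossible. Hence [Q(γ):Q] = 4 = [Q(√139, √89):Q], so Q(γ) = Q(√139, √89).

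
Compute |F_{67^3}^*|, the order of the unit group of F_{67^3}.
|F_{67^3}^*| = 300762

F_{67^3} has 67^3 = 300763 elements; its multiplicative group consists of all nonzero elements, so |F_{67^3}^*| = 300763 - 1 = 300762. (It is cyclic since any finite subgroup of the multiplicative group of a field is cyclic.)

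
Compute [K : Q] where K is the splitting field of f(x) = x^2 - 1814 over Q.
[K : Q] = 2

f(x) = x^2 - 1814 factors as (x - √1814)(x + √1814). The splitting field is K = Q(√1814). Since 1814 is squarefree and > 1, it is not a perfect square, so x^2 - 1814 is irreducible over Q and [Q(√1814) : Q] = 2. Hence [K : Q] = 2.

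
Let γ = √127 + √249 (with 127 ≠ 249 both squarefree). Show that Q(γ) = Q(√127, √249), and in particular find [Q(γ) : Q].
[Q(γ) : Q] = 4 (equivalently, Q(γ) = Q(√127, √249))

Obviously Q(γ) ⊆ Q(√127, √249), and [Q(√127, √249):Q] = 4 (since 127, 249 are distinct squarefree integers > 1 with 31623 not a perfect square). To show equality we compute the minimal polynomial of γ. From γ = √127 + √249: γ^2 = 127 + 2√(31623) + 249 = 376 + 2√(31623), so γ^2 - 376 = 2√(31623); squaring, (γ^2 - 376)^2 = 4·31623, i.e. γ^4 - 752γ^2 + 141376 - 126492 = 0, i.e. γ^4 - 752γ^2 + 14884 = 0. So γ is a root of x^4 - 752x^2 + 14884. This polynomial is irreducible over Q: it has no rational root (each ±√127 ± √249 is irrational), and any factorization into two quadratics over Q would force √(31623) ∈ Q (pairing opposite roots) or √127, √249 ∈ Q (other pairings), all impossible. Hence [Q(γ):Q] = 4 = [Q(√127, √249):Q], so Q(γ) = Q(√127, √249).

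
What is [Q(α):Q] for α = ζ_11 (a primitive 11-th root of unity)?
[Q(α):Q] = 10

The minimal polynomial of ζ_11 over Q is the 11-th cyclotomic polynomial Φ_11(x), which is irreducible over Q and has degree φ(11) = 10. Hence [Q(α):Q] = φ(11) = 10.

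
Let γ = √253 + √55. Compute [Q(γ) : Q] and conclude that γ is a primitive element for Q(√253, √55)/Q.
[Q(γ) : Q] = 4 (equivalently, Q(γ) = Q(√253, √55))

Obviously Q(γ) ⊆ Q(√253, √55), and [Q(√253, √55):Q] = 4 (since 253, 55 are distinct squarefree integers > 1 with 13915 not a perfect square). To show equality we compute the minimal polynomial of γ. From γ = √253 + √55: γ^2 = 253 + 2√(13915) + 55 = 308 + 2√(13915), so γ^2 - 308 = 2√(13915); squaring, (γ^2 - 308)^2 = 4·13915, i.e. γ^4 - 616γ^2 + 94864 - 55660 = 0, i.e. γ^4 - 616γ^2 + 39204 = 0. So γ is a root of x^4 - 616x^2 + 39204. This polynomial is irreducible over Q: it has no rational root (each ±√253 ± √55 is irrational), and any factorization into two quadratics over Q would force √(13915) ∈ Q (pairing opposite roots) or √253, √55 ∈ Q (other pairings), all impossible. Hence [Q(γ):Q] = 4 = [Q(√253, √55):Q], so Q(γ) = Q(√253, √55).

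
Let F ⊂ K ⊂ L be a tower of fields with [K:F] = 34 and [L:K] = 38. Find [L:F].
[L:F] = 1292

The tower law says that for any tower of field extensions F ⊂ K ⊂ L with finite degrees, [L:F] = [L:K] · [K:F]. Here this gives [L:F] = 38 · 34 = 1292.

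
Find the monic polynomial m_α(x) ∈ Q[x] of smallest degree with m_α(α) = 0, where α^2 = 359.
m_α(x) = x^2 - 359

α satisfies α^2 - 359 = 0, so x^2 - 359 annihilates α. Since d = 359 is squarefree and ≠ 1, it is not a perfect square in Q, so x^2 - 359 has no rational root and is therefore irreducible over Q (a degree-2 polynomial over a field is irreducible iff it has no root). Hence m_α(x) = x^2 - 359.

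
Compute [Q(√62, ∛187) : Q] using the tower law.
[Q(√62, ∛187) : Q] = 6

Let L = Q(√62, ∛187). Since Q(√62) ⊂ L and [Q(√62):Q] = 2, the tower law gives 2 | [L:Q]. Likewise Q(∛187) ⊂ L with [Q(∛187):Q] = 3 (because 187 is not a perfect cube), so 3 | [L:Q]. As gcd(2,3) = 1, [L:Q] is divisible by 6. Conversely L is generated over Q by √62 and ∛187, so [L:Q] ≤ 2·3 = 6. Therefore [Q(√62, ∛187) : Q] = 6.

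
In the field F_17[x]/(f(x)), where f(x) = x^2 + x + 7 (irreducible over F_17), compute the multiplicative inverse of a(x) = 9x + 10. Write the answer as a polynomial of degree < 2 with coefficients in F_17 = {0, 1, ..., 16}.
a(x)^(-1) ≡ 9x + 16 (mod f(x))

Since f is irreducible over F_17, F_17[x]/(f) is a field and a(x) ≠ 0 has an inverse. Apply the extended Euclidean algorithm to f(x) and a(x) in F_17[x]: f(x) = (2x + 13)·a(x) + (13). The last nonzero remainder is the constant 13 = gcd(f, a) in F_17. Back-substituting through the division chain expresses 13 = s(x)·a(x) + t(x)·f(x) with s(x) ≡ 15x + 4 (mod f), so (15x + 4)·a(x) ≡ 13 (mod f). Multiplying by 13^(-1) ≡ 4 in F_17 gives a(x)^(-1) ≡ 4·(15x + 4) ≡ 9x + 16 (mod f). Check: (9x + 10)·(9x + 16) = 13x^2 + 13x + 7 ≡ 1 (mod x^2 + x + 7).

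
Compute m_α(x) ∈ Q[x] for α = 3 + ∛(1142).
m_α(x) = x^3 - 9x^2 + 27x - 1169

Set β = α - 3 = ∛(1142), so β^3 = 1142. Then (α - 3)^3 - 1142 = 0, i.e. α is a root of g(x) = (x - 3)^3 - 1142 = x^3 - 9x^2 + 27x - 1169. Since g(x) = h(x - 3) where h(x) = x^3 - 1142, and h is irreducible over Q (because 1142 is not a perfect cube, so h has no rational root, and a monic cubic with no rational root is irreducible), g is also irreducible (irreducibility is preserved under the substitution x → x - 3). Hence m_α(x) = x^3 - 9x^2 + 27x - 1169.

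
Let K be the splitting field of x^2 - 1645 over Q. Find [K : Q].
[K : Q] = 2

f(x) = x^2 - 1645 factors as (x - √1645)(x + √1645). The splitting field is K = Q(√1645). Since 1645 is squarefree and > 1, it is not a perfect square, so x^2 - 1645 is irreducible over Q and [Q(√1645) : Q] = 2. Hence [K : Q] = 2.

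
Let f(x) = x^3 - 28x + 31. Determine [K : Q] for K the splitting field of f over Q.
[K : Q] = 6

By the rational root test, any rational root of the monic integer polynomial f(x) = x^3 - 28x + 31 must be an integer dividing the constant term 31, i.e. one of ±{1, 31}. Evaluating: f(1) = 4, f(-1) = 58, f(31) = 28954, f(-31) = -28892; none is 0, so f has no rational root and is therefore irreducible over Q (a cubic with no linear factor over a field is irreducible). For an irreducible cubic, the Galois group is A_3 or S_3 according as the discriminant disc(f) = -4a^3 - 27b^2 = -4·(-28)^3 - 27·(31)^2 = 61861 is or is not a square in Q. Here disc(f) = 61861 is not a perfect square in Q, so the Galois group of f over Q is not contained in A_3 and must be all of S_3. The splitting field has degree |S_3| = 6 over Q, so [K : Q] = 6.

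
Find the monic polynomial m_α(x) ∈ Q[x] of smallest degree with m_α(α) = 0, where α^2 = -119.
m_α(x) = x^2 + 119

α satisfies α^2 + 119 = 0, so x^2 + 119 annihilates α. Since d = -119 is squarefree and ≠ 1, it is not a perfect square in Q, so x^2 + 119 has no rational root and is therefore irreducible over Q (a degree-2 polynomial over a field is irreducible iff it has no root). Hence m_α(x) = x^2 + 119.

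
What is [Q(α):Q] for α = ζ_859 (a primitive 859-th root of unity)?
[Q(α):Q] = 858

The minimal polynomial of ζ_859 over Q is the 859-th cyclotomic polynomial Φ_859(x), which is irreducible over Q and has degree φ(859) = 858. Hence [Q(α):Q] = φ(859) = 858.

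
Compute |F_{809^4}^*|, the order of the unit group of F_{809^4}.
|F_{809^4}^*| = 428345379360

F_{809^4} has 809^4 = 428345379361 elements; its multiplicative group consists of all nonzero elements, so |F_{809^4}^*| = 428345379361 - 1 = 428345379360. (It is cyclic since any finite subgroup of the multiplicative group of a field is cyclic.)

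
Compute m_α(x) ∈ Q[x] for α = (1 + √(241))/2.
m_α(x) = x^2 - x - 60

From 2α - 1 = √(241), squaring gives (2α - 1)^2 = 241, i.e. 4α^2 - 4α + 1 = 241, so α^2 - α + (1 - 241)/4 = 0. Since 241 ≡ 1 (mod 4), (1 - 241)/4 = -60 ∈ Z. The polynomial x^2 - x - 60 has discriminant 1 - 4·(-60) = 241, which is not a perfect square in Q (d = 241 is squarefree and ≠ 1), so x^2 - x - 60 is irreducible over Q. It is the minimal polynomial of α.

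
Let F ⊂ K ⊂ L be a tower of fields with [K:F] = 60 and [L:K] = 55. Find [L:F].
[L:F] = 3300

The tower law says that for any tower of field extensions F ⊂ K ⊂ L with finite degrees, [L:F] = [L:K] · [K:F]. Here this gives [L:F] = 55 · 60 = 3300.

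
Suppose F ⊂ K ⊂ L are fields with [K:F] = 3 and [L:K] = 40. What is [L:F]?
[L:F] = 120

The tower law says that for any tower of field extensions F ⊂ K ⊂ L with finite degrees, [L:F] = [L:K] · [K:F]. Here this gives [L:F] = 40 · 3 = 120.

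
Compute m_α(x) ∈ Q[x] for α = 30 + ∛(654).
m_α(x) = x^3 - 90x^2 + 2700x - 27654

Set β = α - 30 = ∛(654), so β^3 = 654. Then (α - 30)^3 - 654 = 0, i.e. α is a root of g(x) = (x - 30)^3 - 654 = x^3 - 90x^2 + 2700x - 27654. Since g(x) = h(x - 30) where h(x) = x^3 - 654, and h is irreducible over Q (because 654 is not a perfect cube, so h has no rational root, and a monic cubic with no rational root is irreducible), g is also irreducible (irreducibility is preserved under the substitution x → x - 30). Hence m_α(x) = x^3 - 90x^2 + 2700x - 27654.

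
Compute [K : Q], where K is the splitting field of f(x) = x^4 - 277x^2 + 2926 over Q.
[K : Q] = 4

Solving the quadratic in x^2: x^2 = (277 ± √(277^2 - 4·2926))/2 = (277 ± √65025)/2 = (277 ± 255)/2, giving x^2 = 266 or x^2 = 11. So f(x) = (x^2 - 266)(x^2 - 11) and the roots of f are ±√266, ±√11. Hence the splitting field is K = Q(√266, √11). Since 266 and 11 are distinct squarefree integers > 1, their product 2926 is not a perfect square, so √11 ∉ Q(√266). By the tower law [K:Q] = [Q(√266,√11):Q(√266)] · [Q(√266):Q] = 2 · 2 = 4.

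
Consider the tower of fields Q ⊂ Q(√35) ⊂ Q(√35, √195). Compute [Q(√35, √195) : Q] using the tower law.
[Q(√35, √195) : Q] = 4

[Q(√35):Q] = 2 (min poly x^2 - 35, irreducible since 35 is squarefree > 1). For the top step, suppose √195 ∈ Q(√35), say √195 = c + d√35 with c, d ∈ Q. Squaring: 195 = c^2 + 35d^2 + 2cd√35. Since √35 ∉ Q this forces 2cd = 0. If d = 0 then √195 = c ∈ Q, contradicting 195 squarefree > 1. If c = 0 then 195 = 35d^2, so 35·195 = (35d)^2 is a perfect square in Q — but 35·195 = 6825 is not a perfect square (since 35 and 195 are distinct squarefree integers). Contradiction. Hence √195 ∉ Q(√35), so x^2 - 195 stays irreducible over Q(√35) and [Q(√35, √195) : Q(√35)] = 2. By the tower law, [Q(√35, √195) : Q] = 2 · 2 = 4.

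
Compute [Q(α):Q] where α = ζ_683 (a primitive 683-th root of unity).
[Q(α):Q] = 682

The minimal polynomial of ζ_683 over Q is the 683-th cyclotomic polynomial Φ_683(x), which is irreducible over Q and has degree φ(683) = 682. Hence [Q(α):Q] = φ(683) = 682.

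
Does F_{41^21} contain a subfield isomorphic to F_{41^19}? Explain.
No: F_{41^19} is not a subfield of F_{41^21}

F_{p^m} embeds in F_{p^n} iff m | n. Here 19 ∤ 21 (since 21 = 1·19 + 2 with remainder 2 ≠ 0), so F_{41^19} is not a subfield of F_{41^21}. Equivalently: if it were, the tower law would give 19 = [F_{41^19}:F_41] dividing [F_{41^21}:F_41] = 21, contradiction.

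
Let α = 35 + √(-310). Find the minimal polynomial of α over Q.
m_α(x) = x^2 - 70x + 1535

From α - 35 = √(-310), squaring gives (α - 35)^2 = -310, i.e. α^2 - 70α + 1225 = -310, so α^2 - 70α + 1535 = 0. The discriminant of x^2 - 70x + 1535 is (-70)^2 - 4·(1535) = 4900 - 6140 = -1240, and 4·(-310) is not a perfect square in Q since -310 is squarefree and ≠ 1. Hence x^2 - 70x + 1535 is irreducible over Q and is the minimal polynomial of α.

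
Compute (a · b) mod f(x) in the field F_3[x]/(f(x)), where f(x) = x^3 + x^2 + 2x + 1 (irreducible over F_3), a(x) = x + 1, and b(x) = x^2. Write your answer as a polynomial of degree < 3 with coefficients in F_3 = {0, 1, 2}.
a · b ≡ x + 2 (mod f(x))

Multiply in F_3[x]: a(x)·b(x) = (x + 1)·(x^2) = x^3 + x^2. This has degree ≥ 3, so divide by f(x) over F_3: x^3 + x^2 = (1)·(x^3 + x^2 + 2x + 1) + (x + 2). Hence a·b ≡ x + 2 (mod f). (F_3[x]/(f) is a field with 3^3 = 27 elements since f is irreducible of degree 3.)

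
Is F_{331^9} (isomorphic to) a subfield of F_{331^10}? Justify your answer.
No: F_{331^9} is not a subfield of F_{331^10}

F_{p^m} embeds in F_{p^n} iff m | n. Here 9 ∤ 10 (since 10 = 1·9 + 1 with remainder 1 ≠ 0), so F_{331^9} is not a subfield of F_{331^10}. Equivalently: if it were, the tower law would give 9 = [F_{331^9}:F_331] dividing [F_{331^10}:F_331] = 10, contradiction.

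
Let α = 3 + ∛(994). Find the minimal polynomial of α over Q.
m_α(x) = x^3 - 9x^2 + 27x - 1021

Set β = α - 3 = ∛(994), so β^3 = 994. Then (α - 3)^3 - 994 = 0, i.e. α is a root of g(x) = (x - 3)^3 - 994 = x^3 - 9x^2 + 27x - 1021. Since g(x) = h(x - 3) where h(x) = x^3 - 994, and h is irreducible over Q (because 994 is not a perfect cube, so h has no rational root, and a monic cubic with no rational root is irreducible), g is also irreducible (irreducibility is preserved under the substitution x → x - 3). Hence m_α(x) = x^3 - 9x^2 + 27x - 1021.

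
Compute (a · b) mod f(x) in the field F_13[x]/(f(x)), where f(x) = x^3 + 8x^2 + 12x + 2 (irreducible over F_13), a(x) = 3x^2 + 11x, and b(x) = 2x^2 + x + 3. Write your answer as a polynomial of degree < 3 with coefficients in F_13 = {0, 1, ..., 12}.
a · b ≡ 2x^2 + 11x + 7 (mod f(x))

Multiply in F_13[x]: a(x)·b(x) = (3x^2 + 11x)·(2x^2 + x + 3) = 6x^4 + 12x^3 + 7x^2 + 7x. This has degree ≥ 3, so divide by f(x) over F_13: 6x^4 + 12x^3 + 7x^2 + 7x = (6x + 3)·(x^3 + 8x^2 + 12x + 2) + (2x^2 + 11x + 7). Hence a·b ≡ 2x^2 + 11x + 7 (mod f). (F_13[x]/(f) is a field with 13^3 = 2197 elements since f is irreducible of degree 3.)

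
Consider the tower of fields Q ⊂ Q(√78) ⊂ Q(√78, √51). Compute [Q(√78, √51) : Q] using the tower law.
[Q(√78, √51) : Q] = 4

[Q(√78):Q] = 2 (min poly x^2 - 78, irreducible since 78 is squarefree > 1). For the top step, suppose √51 ∈ Q(√78), say √51 = c + d√78 with c, d ∈ Q. Squaring: 51 = c^2 + 78d^2 + 2cd√78. Since √78 ∉ Q this forces 2cd = 0. If d = 0 then √51 = c ∈ Q, contradicting 51 squarefree > 1. If c = 0 then 51 = 78d^2, so 78·51 = (78d)^2 is a perfect square in Q — but 78·51 = 3978 is not a perfect square (since 78 and 51 are distinct squarefree integers). Contradiction. Hence √51 ∉ Q(√78), so x^2 - 51 stays irreducible over Q(√78) and [Q(√78, √51) : Q(√78)] = 2. By the tower law, [Q(√78, √51) : Q] = 2 · 2 = 4.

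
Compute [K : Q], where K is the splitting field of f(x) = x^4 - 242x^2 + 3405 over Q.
[K : Q] = 4

Solving the quadratic in x^2: x^2 = (242 ± √(242^2 - 4·3405))/2 = (242 ± √44944)/2 = (242 ± 212)/2, giving x^2 = 15 or x^2 = 227. So f(x) = (x^2 - 15)(x^2 - 227) and the roots of f are ±√15, ±√227. Hence the splitting field is K = Q(√15, √227). Since 15 and 227 are distinct squarefree integers > 1, their product 3405 is not a perfect square, so √227 ∉ Q(√15). By the tower law [K:Q] = [Q(√15,√227):Q(√15)] · [Q(√15):Q] = 2 · 2 = 4.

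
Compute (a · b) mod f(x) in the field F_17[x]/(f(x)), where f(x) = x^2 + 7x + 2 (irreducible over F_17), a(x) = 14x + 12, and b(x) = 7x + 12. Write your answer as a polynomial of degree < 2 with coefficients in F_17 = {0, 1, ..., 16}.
a · b ≡ 8x + 16 (mod f(x))

Multiply in F_17[x]: a(x)·b(x) = (14x + 12)·(7x + 12) = 13x^2 + 14x + 8. This has degree ≥ 2, so divide by f(x) over F_17: 13x^2 + 14x + 8 = (13)·(x^2 + 7x + 2) + (8x + 16). Hence a·b ≡ 8x + 16 (mod f). (F_17[x]/(f) is a field with 17^2 = 289 elements since f is irreducible of degree 2.)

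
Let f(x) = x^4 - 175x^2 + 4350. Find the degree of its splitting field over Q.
[K : Q] = 4

Solving the quadratic in x^2: x^2 = (175 ± √(175^2 - 4·4350))/2 = (175 ± √13225)/2 = (175 ± 115)/2, giving x^2 = 30 or x^2 = 145. So f(x) = (x^2 - 30)(x^2 - 145) and the roots of f are ±√30, ±√145. Hence the splitting field is K = Q(√30, √145). Since 30 and 145 are distinct squarefree integers > 1, their product 4350 is not a perfect square, so √145 ∉ Q(√30). By the tower law [K:Q] = [Q(√30,√145):Q(√30)] · [Q(√30):Q] = 2 · 2 = 4.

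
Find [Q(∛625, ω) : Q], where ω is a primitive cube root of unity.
[Q(∛625, ω) : Q] = 6

[Q(∛625):Q] = 3 (min poly x^3 - 625, irreducible since 625 is not a perfect cube). [Q(ω):Q] = 2 (min poly x^2 + x + 1). Since Q(∛625) ⊂ R and ω ∉ R, we have ω ∉ Q(∛625), so x^2 + x + 1 remains irreducible over Q(∛625) and [Q(∛625, ω) : Q(∛625)] = 2. By the tower law, [Q(∛625, ω) : Q] = 3 · 2 = 6. (In fact Q(∛625, ω) is the splitting field of x^3 - 625 over Q.)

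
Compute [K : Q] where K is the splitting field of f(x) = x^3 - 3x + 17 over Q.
[K : Q] = 6

By the rational root test, any rational root of the monic integer polynomial f(x) = x^3 - 3x + 17 must be an integer dividing the constant term 17, i.e. one of ±{1, 17}. Evaluating: f(1) = 15, f(-1) = 19, f(17) = 4879, f(-17) = -4845; none is 0, so f has no rational root and is therefore irreducible over Q (a cubic with no linear factor over a field is irreducible). For an irreducible cubic, the Galois group is A_3 or S_3 according as the discriminant disc(f) = -4a^3 - 27b^2 = -4·(-3)^3 - 27·(17)^2 = -7695 is or is not a square in Q. Here disc(f) = -7695 is not a perfect square in Q, so the Galois group of f over Q is not contained in A_3 and must be all of S_3. The splitting field has degree |S_3| = 6 over Q, so [K : Q] = 6.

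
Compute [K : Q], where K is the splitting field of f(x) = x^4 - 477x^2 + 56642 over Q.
[K : Q] = 4

Solving the quadratic in x^2: x^2 = (477 ± √(477^2 - 4·56642))/2 = (477 ± √961)/2 = (477 ± 31)/2, giving x^2 = 254 or x^2 = 223. So f(x) = (x^2 - 254)(x^2 - 223) and the roots of f are ±√254, ±√223. Hence the splitting field is K = Q(√254, √223). Since 254 and 223 are distinct squarefree integers > 1, their product 56642 is not a perfect square, so √223 ∉ Q(√254). By the tower law [K:Q] = [Q(√254,√223):Q(√254)] · [Q(√254):Q] = 2 · 2 = 4.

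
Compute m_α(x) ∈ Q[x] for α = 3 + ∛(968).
m_α(x) = x^3 - 9x^2 + 27x - 995

Set β = α - 3 = ∛(968), so β^3 = 968. Then (α - 3)^3 - 968 = 0, i.e. α is a root of g(x) = (x - 3)^3 - 968 = x^3 - 9x^2 + 27x - 995. Since g(x) = h(x - 3) where h(x) = x^3 - 968, and h is irreducible over Q (because 968 is not a perfect cube, so h has no rational root, and a monic cubic with no rational root is irreducible), g is also irreducible (irreducibility is preserved under the substitution x → x - 3). Hence m_α(x) = x^3 - 9x^2 + 27x - 995.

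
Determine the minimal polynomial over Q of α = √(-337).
m_α(x) = x^2 + 337

α satisfies α^2 + 337 = 0, so x^2 + 337 annihilates α. Since d = -337 is squarefree and ≠ 1, it is not a perfect square in Q, so x^2 + 337 has no rational root and is therefore irreducible over Q (a degree-2 polynomial over a field is irreducible iff it has no root). Hence m_α(x) = x^2 + 337.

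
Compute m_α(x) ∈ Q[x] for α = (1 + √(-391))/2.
m_α(x) = x^2 - x + 98

From 2α - 1 = √(-391), squaring gives (2α - 1)^2 = -391, i.e. 4α^2 - 4α + 1 = -391, so α^2 - α + (1 + 391)/4 = 0. Since -391 ≡ 1 (mod 4), (1 + 391)/4 = 98 ∈ Z. The polynomial x^2 - x + 98 has discriminant 1 - 4·(98) = -391, which is not a perfect square in Q (d = -391 is squarefree and ≠ 1), so x^2 - x + 98 is irreducible over Q. It is the minimal polynomial of α.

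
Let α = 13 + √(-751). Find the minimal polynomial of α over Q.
m_α(x) = x^2 - 26x + 920

From α - 13 = √(-751), squaring gives (α - 13)^2 = -751, i.e. α^2 - 26α + 169 = -751, so α^2 - 26α + 920 = 0. The discriminant of x^2 - 26x + 920 is (-26)^2 - 4·(920) = 676 - 3680 = -3004, and 4·(-751) is not a perfect square in Q since -751 is squarefree and ≠ 1. Hence x^2 - 26x + 920 is irreducible over Q and is the minimal polynomial of α.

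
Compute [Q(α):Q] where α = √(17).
[Q(α):Q] = 2

[Q(α):Q] equals the degree of the minimal polynomial of α. Here α^2 = 17 and x^2 - 17 is irreducible (d = 17 is squarefree, ≠ 1, hence not a square), so deg(m_α) = 2. Thus [Q(α):Q] = 2.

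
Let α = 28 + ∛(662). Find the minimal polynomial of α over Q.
m_α(x) = x^3 - 84x^2 + 2352x - 22614

Set β = α - 28 = ∛(662), so β^3 = 662. Then (α - 28)^3 - 662 = 0, i.e. α is a root of g(x) = (x - 28)^3 - 662 = x^3 - 84x^2 + 2352x - 22614. Since g(x) = h(x - 28) where h(x) = x^3 - 662, and h is irreducible over Q (because 662 is not a perfect cube, so h has no rational root, and a monic cubic with no rational root is irreducible), g is also irreducible (irreducibility is preserved under the substitution x → x - 28). Hence m_α(x) = x^3 - 84x^2 + 2352x - 22614.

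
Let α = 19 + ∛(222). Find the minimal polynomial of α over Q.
m_α(x) = x^3 - 57x^2 + 1083x - 7081

Set β = α - 19 = ∛(222), so β^3 = 222. Then (α - 19)^3 - 222 = 0, i.e. α is a root of g(x) = (x - 19)^3 - 222 = x^3 - 57x^2 + 1083x - 7081. Since g(x) = h(x - 19) where h(x) = x^3 - 222, and h is irreducible over Q (because 222 is not a perfect cube, so h has no rational root, and a monic cubic with no rational root is irreducible), g is also irreducible (irreducibility is preserved under the substitution x → x - 19). Hence m_α(x) = x^3 - 57x^2 + 1083x - 7081.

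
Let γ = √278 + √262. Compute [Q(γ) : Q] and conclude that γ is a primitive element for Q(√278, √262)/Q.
[Q(γ) : Q] = 4 (equivalently, Q(γ) = Q(√278, √262))

Obviously Q(γ) ⊆ Q(√278, √262), and [Q(√278, √262):Q] = 4 (since 278, 262 are distinct squarefree integers > 1 with 72836 not a perfect square). To show equality we compute the minimal polynomial of γ. From γ = √278 + √262: γ^2 = 278 + 2√(72836) + 262 = 540 + 2√(72836), so γ^2 - 540 = 2√(72836); squaring, (γ^2 - 540)^2 = 4·72836, i.e. γ^4 - 1080γ^2 + 291600 - 291344 = 0, i.e. γ^4 - 1080γ^2 + 256 = 0. So γ is a root of x^4 - 1080x^2 + 256. This polynomial is irreducible over Q: it has no rational root (each ±√278 ± √262 is irrational), and any factorization into two quadratics over Q would force √(72836) ∈ Q (pairing opposite roots) or √278, √262 ∈ Q (other pairings), all impossible. Hence [Q(γ):Q] = 4 = [Q(√278, √262):Q], so Q(γ) = Q(√278, √262).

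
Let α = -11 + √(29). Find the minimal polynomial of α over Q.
m_α(x) = x^2 + 22x + 92

From α + 11 = √(29), squaring gives (α + 11)^2 = 29, i.e. α^2 + 22α + 121 = 29, so α^2 + 22α + 92 = 0. The discriminant of x^2 + 22x + 92 is (22)^2 - 4·(92) = 484 - 368 = 116, and 4·(29) is not a perfect square in Q since 29 is squarefree and ≠ 1. Hence x^2 + 22x + 92 is irreducible over Q and is the minimal polynomial of α.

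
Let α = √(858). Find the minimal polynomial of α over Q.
m_α(x) = x^2 - 858

α satisfies α^2 - 858 = 0, so x^2 - 858 annihilates α. Since d = 858 is squarefree and ≠ 1, it is not a perfect square in Q, so x^2 - 858 has no rational root and is therefore irreducible over Q (a degree-2 polynomial over a field is irreducible iff it has no root). Hence m_α(x) = x^2 - 858.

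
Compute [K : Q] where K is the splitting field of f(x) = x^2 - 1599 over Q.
[K : Q] = 2

f(x) = x^2 - 1599 factors as (x - √1599)(x + √1599). The splitting field is K = Q(√1599). Since 1599 is squarefree and > 1, it is not a perfect square, so x^2 - 1599 is irreducible over Q and [Q(√1599) : Q] = 2. Hence [K : Q] = 2.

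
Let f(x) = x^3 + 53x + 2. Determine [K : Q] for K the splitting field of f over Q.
[K : Q] = 6

By the rational root test, any rational root of the monic integer polynomial f(x) = x^3 + 53x + 2 must be an integer dividing the constant term 2, i.e. one of ±{1, 2}. Evaluating: f(1) = 56, f(-1) = -52, f(2) = 116, f(-2) = -112; none is 0, so f has no rational root and is therefore irreducible over Q (a cubic with no linear factor over a field is irreducible). For an irreducible cubic, the Galois group is A_3 or S_3 according as the discriminant disc(f) = -4a^3 - 27b^2 = -4·(53)^3 - 27·(2)^2 = -595616 is or is not a square in Q. Here disc(f) = -595616 is not a perfect square in Q, so the Galois group of f over Q is not contained in A_3 and must be all of S_3. The splitting field has degree |S_3| = 6 over Q, so [K : Q] = 6.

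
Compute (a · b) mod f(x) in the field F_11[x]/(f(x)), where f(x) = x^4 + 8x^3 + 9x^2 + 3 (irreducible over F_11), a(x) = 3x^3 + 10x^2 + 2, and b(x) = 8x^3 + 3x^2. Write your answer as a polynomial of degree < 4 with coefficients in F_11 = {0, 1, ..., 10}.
a · b ≡ 8x^3 + x (mod f(x))

Multiply in F_11[x]: a(x)·b(x) = (3x^3 + 10x^2 + 2)·(8x^3 + 3x^2) = 2x^6 + x^5 + 8x^4 + 5x^3 + 6x^2. This has degree ≥ 4, so divide by f(x) over F_11: 2x^6 + x^5 + 8x^4 + 5x^3 + 6x^2 = (2x^2 + 7x)·(x^4 + 8x^3 + 9x^2 + 3) + (8x^3 + x). Hence a·b ≡ 8x^3 + x (mod f). (F_11[x]/(f) is a field with 11^4 = 14641 elements since f is irreducible of degree 4.)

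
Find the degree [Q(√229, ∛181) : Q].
[Q(√229, ∛181) : Q] = 6

Let L = Q(√229, ∛181). Since Q(√229) ⊂ L and [Q(√229):Q] = 2, the tower law gives 2 | [L:Q]. Likewise Q(∛181) ⊂ L with [Q(∛181):Q] = 3 (because 181 is not a perfect cube), so 3 | [L:Q]. As gcd(2,3) = 1, [L:Q] is divisible by 6. Conversely L is generated over Q by √229 and ∛181, so [L:Q] ≤ 2·3 = 6. Therefore [Q(√229, ∛181) : Q] = 6.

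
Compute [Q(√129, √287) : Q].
[Q(√129, √287) : Q] = 4

[Q(√129):Q] = 2 (min poly x^2 - 129, irreducible since 129 is squarefree > 1). For the top step, suppose √287 ∈ Q(√129), say √287 = c + d√129 with c, d ∈ Q. Squaring: 287 = c^2 + 129d^2 + 2cd√129. Since √129 ∉ Q this forces 2cd = 0. If d = 0 then √287 = c ∈ Q, contradicting 287 squarefree > 1. If c = 0 then 287 = 129d^2, so 129·287 = (129d)^2 is a perfect square in Q — but 129·287 = 37023 is not a perfect square (since 129 and 287 are distinct squarefree integers). Contradiction. Hence √287 ∉ Q(√129), so x^2 - 287 stays irreducible over Q(√129) and [Q(√129, √287) : Q(√129)] = 2. By the tower law, [Q(√129, √287) : Q] = 2 · 2 = 4.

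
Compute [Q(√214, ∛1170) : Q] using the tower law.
[Q(√214, ∛1170) : Q] = 6

Let L = Q(√214, ∛1170). Since Q(√214) ⊂ L and [Q(√214):Q] = 2, the tower law gives 2 | [L:Q]. Likewise Q(∛1170) ⊂ L with [Q(∛1170):Q] = 3 (because 1170 is not a perfect cube), so 3 | [L:Q]. As gcd(2,3) = 1, [L:Q] is divisible by 6. Conversely L is generated over Q by √214 and ∛1170, so [L:Q] ≤ 2·3 = 6. Therefore [Q(√214, ∛1170) : Q] = 6.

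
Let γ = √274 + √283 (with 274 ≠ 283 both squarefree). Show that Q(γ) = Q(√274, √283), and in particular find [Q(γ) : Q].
[Q(γ) : Q] = 4 (equivalently, Q(γ) = Q(√274, √283))

Obviously Q(γ) ⊆ Q(√274, √283), and [Q(√274, √283):Q] = 4 (since 274, 283 are distinct squarefree integers > 1 with 77542 not a perfect square). To show equality we compute the minimal polynomial of γ. From γ = √274 + √283: γ^2 = 274 + 2√(77542) + 283 = 557 + 2√(77542), so γ^2 - 557 = 2√(77542); squaring, (γ^2 - 557)^2 = 4·77542, i.e. γ^4 - 1114γ^2 + 310249 - 310168 = 0, i.e. γ^4 - 1114γ^2 + 81 = 0. So γ is a root of x^4 - 1114x^2 + 81. This polynomial is irreducible over Q: it has no rational root (each ±√274 ± √283 is irrational), and any factorization into two quadratics over Q would force √(77542) ∈ Q (pairing opposite roots) or √274, √283 ∈ Q (other pairings), all impossible. Hence [Q(γ):Q] = 4 = [Q(√274, √283):Q], so Q(γ) = Q(√274, √283).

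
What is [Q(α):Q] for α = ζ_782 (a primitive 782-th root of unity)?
[Q(α):Q] = 352

The minimal polynomial of ζ_782 over Q is the 782-th cyclotomic polynomial Φ_782(x), which is irreducible over Q and has degree φ(782) = 352. Hence [Q(α):Q] = φ(782) = 352.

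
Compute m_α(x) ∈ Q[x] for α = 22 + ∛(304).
m_α(x) = x^3 - 66x^2 + 1452x - 10952

Set β = α - 22 = ∛(304), so β^3 = 304. Then (α - 22)^3 - 304 = 0, i.e. α is a root of g(x) = (x - 22)^3 - 304 = x^3 - 66x^2 + 1452x - 10952. Since g(x) = h(x - 22) where h(x) = x^3 - 304, and h is irreducible over Q (because 304 is not a perfect cube, so h has no rational root, and a monic cubic with no rational root is irreducible), g is also irreducible (irreducibility is preserved under the substitution x → x - 22). Hence m_α(x) = x^3 - 66x^2 + 1452x - 10952.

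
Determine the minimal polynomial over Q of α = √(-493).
m_α(x) = x^2 + 493

α satisfies α^2 + 493 = 0, so x^2 + 493 annihilates α. Since d = -493 is squarefree and ≠ 1, it is not a perfect square in Q, so x^2 + 493 has no rational root and is therefore irreducible over Q (a degree-2 polynomial over a field is irreducible iff it has no root). Hence m_α(x) = x^2 + 493.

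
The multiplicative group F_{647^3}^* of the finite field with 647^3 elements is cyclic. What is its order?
|F_{647^3}^*| = 270840022

F_{647^3} has 647^3 = 270840023 elements; its multiplicative group consists of all nonzero elements, so |F_{647^3}^*| = 270840023 - 1 = 270840022. (It is cyclic since any finite subgroup of the multiplicative group of a field is cyclic.)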